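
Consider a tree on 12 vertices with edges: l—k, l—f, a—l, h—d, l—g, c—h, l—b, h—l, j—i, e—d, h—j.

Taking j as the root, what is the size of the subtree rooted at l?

The subtree rooted at l contains: l, a, b, f, k, g — 6 nodes.

6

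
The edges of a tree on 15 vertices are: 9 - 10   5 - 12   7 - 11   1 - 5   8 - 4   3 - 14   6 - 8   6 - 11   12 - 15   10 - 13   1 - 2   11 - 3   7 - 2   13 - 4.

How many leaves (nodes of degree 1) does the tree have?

3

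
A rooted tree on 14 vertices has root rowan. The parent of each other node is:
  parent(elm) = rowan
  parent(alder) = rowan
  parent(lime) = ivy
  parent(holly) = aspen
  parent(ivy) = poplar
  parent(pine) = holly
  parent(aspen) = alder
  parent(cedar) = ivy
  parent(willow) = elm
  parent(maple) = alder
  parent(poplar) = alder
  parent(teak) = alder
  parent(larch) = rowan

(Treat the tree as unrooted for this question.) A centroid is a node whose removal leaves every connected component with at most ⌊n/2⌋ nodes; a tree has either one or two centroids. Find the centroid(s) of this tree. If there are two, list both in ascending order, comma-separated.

alder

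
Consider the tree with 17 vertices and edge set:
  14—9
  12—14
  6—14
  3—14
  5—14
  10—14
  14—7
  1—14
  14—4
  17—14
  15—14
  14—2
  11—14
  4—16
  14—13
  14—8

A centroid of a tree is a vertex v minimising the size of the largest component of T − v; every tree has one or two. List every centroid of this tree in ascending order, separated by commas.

If 14 is removed the pieces have sizes 2, 1, 1, 1, 1, 1, 1, 1, 1, 1, 1, 1, 1, 1, 1, all ≤ ⌊17/2⌋ = 8.
Every other node leaves some component of size > 8, so the centroid is unique.

14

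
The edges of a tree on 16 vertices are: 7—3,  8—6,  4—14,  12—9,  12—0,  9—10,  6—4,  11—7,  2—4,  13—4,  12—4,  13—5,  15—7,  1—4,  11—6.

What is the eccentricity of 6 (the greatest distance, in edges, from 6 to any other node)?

Distances from 6 peak at 4, attained at 10.
6–4–12–9–10

4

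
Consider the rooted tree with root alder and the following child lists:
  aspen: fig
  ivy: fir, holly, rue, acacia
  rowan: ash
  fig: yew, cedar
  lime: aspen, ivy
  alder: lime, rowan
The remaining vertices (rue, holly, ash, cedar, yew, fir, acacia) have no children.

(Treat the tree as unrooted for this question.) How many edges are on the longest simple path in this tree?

6

BFS from cedar reaches ash last, at distance 6; BFS from ash confirms no node is farther.
Path: cedar - fig - aspen - lime - alder - rowan - ash.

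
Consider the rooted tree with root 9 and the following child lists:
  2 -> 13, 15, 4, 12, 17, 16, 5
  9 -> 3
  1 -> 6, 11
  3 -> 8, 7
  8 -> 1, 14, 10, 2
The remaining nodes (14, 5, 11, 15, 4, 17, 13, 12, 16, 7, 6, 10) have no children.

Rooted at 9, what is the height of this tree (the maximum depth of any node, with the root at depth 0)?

4 sits deepest: 9 → 3 → 8 → 2 → 4 — 4 edges from the root.

4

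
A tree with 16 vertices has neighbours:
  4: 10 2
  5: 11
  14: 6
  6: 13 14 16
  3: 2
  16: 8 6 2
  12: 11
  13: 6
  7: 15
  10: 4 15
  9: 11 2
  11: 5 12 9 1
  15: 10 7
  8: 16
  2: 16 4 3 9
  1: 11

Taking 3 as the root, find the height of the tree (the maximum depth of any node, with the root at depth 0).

The longest root-to-leaf path is 3 – 2 – 4 – 10 – 15 – 7 (5 edges).

5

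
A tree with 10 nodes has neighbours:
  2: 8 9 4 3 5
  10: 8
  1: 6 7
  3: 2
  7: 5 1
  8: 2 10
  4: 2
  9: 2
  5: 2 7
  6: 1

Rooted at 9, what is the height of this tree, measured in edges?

The longest root-to-leaf path is 9-2-5-7-1-6 (5 edges).

5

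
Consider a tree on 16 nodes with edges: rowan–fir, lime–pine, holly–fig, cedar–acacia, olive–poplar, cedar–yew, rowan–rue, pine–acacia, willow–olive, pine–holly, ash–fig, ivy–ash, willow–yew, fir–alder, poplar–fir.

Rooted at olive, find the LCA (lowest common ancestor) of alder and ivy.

olive

Path alder→root: alder fir poplar olive; path ivy→root: ivy ash fig holly pine acacia cedar yew willow olive.
First common node: olive.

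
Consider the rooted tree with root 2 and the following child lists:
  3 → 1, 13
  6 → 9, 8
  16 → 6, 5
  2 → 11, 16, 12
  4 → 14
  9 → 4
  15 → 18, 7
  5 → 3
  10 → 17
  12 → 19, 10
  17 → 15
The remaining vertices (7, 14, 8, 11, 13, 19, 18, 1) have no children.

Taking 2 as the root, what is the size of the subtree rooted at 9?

Descendants of 9 (including itself): 9, 4, 14. That's 3.

3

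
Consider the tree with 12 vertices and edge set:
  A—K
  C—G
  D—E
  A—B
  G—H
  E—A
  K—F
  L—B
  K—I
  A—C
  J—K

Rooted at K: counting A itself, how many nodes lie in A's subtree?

8

The subtree rooted at A contains: A, C, E, B, G, D, L, H — 8 nodes.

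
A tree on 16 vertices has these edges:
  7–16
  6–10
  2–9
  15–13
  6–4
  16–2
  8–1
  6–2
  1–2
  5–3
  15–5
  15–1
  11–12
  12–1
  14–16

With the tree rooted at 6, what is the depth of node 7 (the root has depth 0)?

3

Climbing from 7 to the root: 7–16–2–6. That's 3 steps.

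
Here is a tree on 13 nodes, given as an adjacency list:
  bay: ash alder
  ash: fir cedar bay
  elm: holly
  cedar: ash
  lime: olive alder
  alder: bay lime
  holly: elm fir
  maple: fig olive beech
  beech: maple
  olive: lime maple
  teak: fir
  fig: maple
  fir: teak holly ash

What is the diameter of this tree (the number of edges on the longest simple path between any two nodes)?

9

Starting from fig, a farthest node is elm at distance 9.
One longest path: fig – maple – olive – lime – alder – bay – ash – fir – holly – elm.
So the diameter is 9.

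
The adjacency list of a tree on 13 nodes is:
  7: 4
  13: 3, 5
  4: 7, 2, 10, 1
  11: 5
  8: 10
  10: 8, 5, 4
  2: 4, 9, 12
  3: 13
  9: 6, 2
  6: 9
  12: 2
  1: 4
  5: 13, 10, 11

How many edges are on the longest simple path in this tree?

BFS from 6 reaches 3 last, at distance 7; BFS from 3 confirms no node is farther.
Path: 6–9–2–4–10–5–13–3.

7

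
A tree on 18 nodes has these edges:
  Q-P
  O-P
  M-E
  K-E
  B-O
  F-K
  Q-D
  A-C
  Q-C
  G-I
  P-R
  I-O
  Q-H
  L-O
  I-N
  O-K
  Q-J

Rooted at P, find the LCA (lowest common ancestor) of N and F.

Ancestors of N (toward the root): N, I, O, P.
Ancestors of F: F, K, O, P.
The deepest node appearing in both lists is O.

O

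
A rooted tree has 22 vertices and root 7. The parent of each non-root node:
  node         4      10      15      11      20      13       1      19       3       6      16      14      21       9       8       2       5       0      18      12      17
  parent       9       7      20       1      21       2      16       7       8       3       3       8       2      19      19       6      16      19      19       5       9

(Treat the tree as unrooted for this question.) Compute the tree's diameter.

A longest path is 15-20-21-2-6-3-8-19-7-10, with 9 edges.

9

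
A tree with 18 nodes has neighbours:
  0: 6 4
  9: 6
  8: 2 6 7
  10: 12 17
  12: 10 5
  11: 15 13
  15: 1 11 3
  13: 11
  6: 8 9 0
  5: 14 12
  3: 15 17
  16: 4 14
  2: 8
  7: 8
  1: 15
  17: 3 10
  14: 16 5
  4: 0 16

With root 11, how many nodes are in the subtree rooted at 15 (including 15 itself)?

16

15's subtree: {15, 3, 1, 17, 10, 12, 5, 14, 16, 4, 0, 6, 9, 8, 2, 7}, size 16.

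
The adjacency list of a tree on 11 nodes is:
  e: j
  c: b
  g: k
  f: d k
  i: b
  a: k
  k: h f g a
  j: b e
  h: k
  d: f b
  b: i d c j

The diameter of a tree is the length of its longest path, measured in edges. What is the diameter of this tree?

6

A longest path is e-j-b-d-f-k-a, with 6 edges.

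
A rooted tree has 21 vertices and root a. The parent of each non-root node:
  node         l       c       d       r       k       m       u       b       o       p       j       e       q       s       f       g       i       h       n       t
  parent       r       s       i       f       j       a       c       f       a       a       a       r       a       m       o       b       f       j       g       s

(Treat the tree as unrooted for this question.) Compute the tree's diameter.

9

BFS from u reaches n last, at distance 9; BFS from n confirms no node is farther.
Path: u - c - s - m - a - o - f - b - g - n.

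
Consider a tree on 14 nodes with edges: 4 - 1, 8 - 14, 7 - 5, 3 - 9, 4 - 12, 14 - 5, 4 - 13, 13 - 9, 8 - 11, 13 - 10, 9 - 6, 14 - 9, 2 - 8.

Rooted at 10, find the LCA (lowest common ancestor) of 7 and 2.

14

Path 7→root: 7 5 14 9 13 10; path 2→root: 2 8 14 9 13 10.
First common node: 14.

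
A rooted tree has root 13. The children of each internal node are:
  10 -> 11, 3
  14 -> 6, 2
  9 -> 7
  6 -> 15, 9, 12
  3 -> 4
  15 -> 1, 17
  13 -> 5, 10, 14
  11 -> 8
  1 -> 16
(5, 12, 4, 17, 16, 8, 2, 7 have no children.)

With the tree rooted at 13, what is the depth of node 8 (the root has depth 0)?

Climbing from 8 to the root: 8 – 11 – 10 – 13. That's 3 steps.

3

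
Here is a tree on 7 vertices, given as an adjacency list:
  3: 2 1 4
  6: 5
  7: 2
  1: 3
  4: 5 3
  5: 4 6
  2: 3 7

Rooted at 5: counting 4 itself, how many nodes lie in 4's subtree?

Descendants of 4 (including itself): 4, 3, 2, 1, 7. That's 5.

5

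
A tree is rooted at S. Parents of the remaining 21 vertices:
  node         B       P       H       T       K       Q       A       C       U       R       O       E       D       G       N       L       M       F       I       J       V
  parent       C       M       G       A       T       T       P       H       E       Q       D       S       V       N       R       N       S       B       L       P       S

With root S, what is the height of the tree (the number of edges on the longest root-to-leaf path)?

12

The longest root-to-leaf path is S – M – P – A – T – Q – R – N – G – H – C – B – F (12 edges).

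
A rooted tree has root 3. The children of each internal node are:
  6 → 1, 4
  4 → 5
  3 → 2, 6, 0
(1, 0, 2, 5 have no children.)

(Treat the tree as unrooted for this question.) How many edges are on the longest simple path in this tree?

Starting from 5, a farthest node is 0 at distance 4.
One longest path: 5 - 4 - 6 - 3 - 0.
So the diameter is 4.

4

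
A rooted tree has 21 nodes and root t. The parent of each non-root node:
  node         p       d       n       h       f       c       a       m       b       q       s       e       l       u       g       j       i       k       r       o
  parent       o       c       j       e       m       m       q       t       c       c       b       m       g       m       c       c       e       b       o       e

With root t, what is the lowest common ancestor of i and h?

e

Ancestors of i (toward the root): i, e, m, t.
Ancestors of h: h, e, m, t.
The deepest node appearing in both lists is e.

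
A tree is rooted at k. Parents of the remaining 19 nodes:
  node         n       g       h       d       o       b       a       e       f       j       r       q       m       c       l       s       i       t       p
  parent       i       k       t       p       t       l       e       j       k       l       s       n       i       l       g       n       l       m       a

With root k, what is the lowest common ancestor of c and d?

l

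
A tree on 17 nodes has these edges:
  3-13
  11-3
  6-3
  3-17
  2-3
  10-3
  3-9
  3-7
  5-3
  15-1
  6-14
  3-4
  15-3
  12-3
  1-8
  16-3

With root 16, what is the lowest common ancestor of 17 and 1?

Path 17→root: 17 3 16; path 1→root: 1 15 3 16.
First common node: 3.

3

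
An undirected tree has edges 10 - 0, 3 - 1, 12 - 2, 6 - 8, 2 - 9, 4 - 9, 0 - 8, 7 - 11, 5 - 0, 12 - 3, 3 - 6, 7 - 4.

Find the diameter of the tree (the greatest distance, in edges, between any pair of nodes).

BFS from 11 reaches 10 last, at distance 10; BFS from 10 confirms no node is farther.
Path: 11–7–4–9–2–12–3–6–8–0–10.

10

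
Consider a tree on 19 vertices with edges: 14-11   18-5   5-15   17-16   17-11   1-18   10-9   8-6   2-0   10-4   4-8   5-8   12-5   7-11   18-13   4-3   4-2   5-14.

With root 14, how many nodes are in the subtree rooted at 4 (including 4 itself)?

6

The subtree rooted at 4 contains: 4, 2, 3, 10, 0, 9 — 6 nodes.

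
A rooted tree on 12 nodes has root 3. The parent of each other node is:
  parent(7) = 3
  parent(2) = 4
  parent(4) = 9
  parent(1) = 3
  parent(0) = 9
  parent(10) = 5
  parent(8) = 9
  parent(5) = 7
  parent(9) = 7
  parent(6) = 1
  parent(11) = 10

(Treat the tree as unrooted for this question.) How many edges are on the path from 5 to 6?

4

Walking from 5: 5 - 7 - 3 - 1 - 6. Length 4.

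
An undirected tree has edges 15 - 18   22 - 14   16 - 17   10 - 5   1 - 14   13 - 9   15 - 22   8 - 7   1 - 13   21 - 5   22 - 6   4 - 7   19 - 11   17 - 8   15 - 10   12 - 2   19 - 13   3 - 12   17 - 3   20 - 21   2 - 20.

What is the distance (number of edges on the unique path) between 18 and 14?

3

The path is 18 – 15 – 22 – 14, which has 3 edges.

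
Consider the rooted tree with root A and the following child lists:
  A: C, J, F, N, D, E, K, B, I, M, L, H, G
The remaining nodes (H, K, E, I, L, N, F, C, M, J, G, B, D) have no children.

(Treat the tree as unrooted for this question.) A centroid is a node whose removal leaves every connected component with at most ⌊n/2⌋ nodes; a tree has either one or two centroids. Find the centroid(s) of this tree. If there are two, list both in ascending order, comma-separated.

Removing A splits the tree into components of sizes 1, 1, 1, 1, 1, 1, 1, 1, 1, 1, 1, 1, 1; the largest is 1 ≤ ⌊14/2⌋ = 7.
Every other node leaves some component of size > 7, so the centroid is unique.

A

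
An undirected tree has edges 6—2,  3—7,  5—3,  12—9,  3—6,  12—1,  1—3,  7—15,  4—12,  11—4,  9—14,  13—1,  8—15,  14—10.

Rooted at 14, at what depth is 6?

Climbing from 6 to the root: 6 → 3 → 1 → 12 → 9 → 14. That's 5 steps.

5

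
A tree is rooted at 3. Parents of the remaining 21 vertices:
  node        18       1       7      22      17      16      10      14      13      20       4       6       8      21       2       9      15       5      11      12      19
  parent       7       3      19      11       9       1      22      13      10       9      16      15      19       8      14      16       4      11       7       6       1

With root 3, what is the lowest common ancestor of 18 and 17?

Path 18→root: 18 7 19 1 3; path 17→root: 17 9 16 1 3.
First common node: 1.

1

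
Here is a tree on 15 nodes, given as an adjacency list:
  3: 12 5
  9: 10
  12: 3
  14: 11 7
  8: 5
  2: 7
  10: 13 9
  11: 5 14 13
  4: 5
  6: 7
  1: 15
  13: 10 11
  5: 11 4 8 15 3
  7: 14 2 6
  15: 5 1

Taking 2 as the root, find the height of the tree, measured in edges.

6

The longest root-to-leaf path is 2-7-14-11-5-15-1 (6 edges).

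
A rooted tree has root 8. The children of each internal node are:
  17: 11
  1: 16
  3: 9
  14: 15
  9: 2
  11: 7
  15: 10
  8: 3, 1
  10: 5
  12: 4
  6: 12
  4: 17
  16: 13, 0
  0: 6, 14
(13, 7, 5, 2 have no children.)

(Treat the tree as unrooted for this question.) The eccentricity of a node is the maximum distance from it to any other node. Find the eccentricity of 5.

10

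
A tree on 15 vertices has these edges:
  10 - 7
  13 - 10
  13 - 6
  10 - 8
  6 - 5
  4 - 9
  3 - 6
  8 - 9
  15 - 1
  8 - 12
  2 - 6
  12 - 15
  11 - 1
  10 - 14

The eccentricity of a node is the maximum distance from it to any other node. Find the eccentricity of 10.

Distances from 10 peak at 5, attained at 11.
10 – 8 – 12 – 15 – 1 – 11

5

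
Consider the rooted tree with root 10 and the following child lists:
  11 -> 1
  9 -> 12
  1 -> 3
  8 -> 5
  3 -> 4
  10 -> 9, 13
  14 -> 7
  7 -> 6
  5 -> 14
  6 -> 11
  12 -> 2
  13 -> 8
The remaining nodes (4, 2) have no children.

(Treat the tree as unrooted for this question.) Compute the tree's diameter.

Starting from 2, a farthest node is 4 at distance 13.
One longest path: 2-12-9-10-13-8-5-14-7-6-11-1-3-4.
So the diameter is 13.

13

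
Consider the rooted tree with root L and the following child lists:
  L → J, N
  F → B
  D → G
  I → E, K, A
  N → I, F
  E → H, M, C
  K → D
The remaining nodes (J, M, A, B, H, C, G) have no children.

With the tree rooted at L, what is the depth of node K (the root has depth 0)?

3

Climbing from K to the root: K → I → N → L. That's 3 steps.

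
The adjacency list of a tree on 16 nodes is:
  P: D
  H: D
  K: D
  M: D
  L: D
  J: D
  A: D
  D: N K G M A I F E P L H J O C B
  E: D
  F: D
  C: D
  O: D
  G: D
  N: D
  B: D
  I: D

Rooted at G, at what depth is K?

G → D → K — 2 edges.

2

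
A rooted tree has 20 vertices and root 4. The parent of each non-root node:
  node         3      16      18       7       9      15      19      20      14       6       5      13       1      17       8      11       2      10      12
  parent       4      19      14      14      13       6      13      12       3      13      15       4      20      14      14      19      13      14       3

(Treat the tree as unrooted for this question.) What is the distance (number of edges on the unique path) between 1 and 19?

6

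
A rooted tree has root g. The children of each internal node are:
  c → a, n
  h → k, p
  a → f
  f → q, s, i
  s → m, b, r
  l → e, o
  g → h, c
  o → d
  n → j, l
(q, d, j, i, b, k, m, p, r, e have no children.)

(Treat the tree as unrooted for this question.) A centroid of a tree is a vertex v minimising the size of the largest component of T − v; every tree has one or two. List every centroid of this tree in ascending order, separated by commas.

Removing c splits the tree into components of sizes 8, 6, 4; the largest is 8 ≤ ⌊19/2⌋ = 9.
Every other node leaves some component of size > 9, so the centroid is unique.

c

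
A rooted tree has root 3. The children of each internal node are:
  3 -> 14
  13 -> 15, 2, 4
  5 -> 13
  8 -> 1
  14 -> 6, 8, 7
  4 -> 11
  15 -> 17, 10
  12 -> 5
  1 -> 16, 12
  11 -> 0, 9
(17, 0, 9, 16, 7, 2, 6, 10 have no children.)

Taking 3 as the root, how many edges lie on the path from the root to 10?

Climbing from 10 to the root: 10 – 15 – 13 – 5 – 12 – 1 – 8 – 14 – 3. That's 8 steps.

8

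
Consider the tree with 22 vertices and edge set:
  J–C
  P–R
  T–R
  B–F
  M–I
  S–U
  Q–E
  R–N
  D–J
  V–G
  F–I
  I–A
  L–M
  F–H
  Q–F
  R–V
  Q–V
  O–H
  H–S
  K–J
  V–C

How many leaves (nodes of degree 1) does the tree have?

Exactly 12 nodes have a single neighbour: A, B, D, E, G, K, L, N, O, P, T, U.

12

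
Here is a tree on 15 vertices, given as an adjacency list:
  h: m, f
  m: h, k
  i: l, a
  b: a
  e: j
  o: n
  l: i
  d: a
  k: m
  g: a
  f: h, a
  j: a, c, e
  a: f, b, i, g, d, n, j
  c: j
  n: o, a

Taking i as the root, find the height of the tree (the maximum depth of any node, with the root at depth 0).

5

k sits deepest: i–a–f–h–m–k — 5 edges from the root.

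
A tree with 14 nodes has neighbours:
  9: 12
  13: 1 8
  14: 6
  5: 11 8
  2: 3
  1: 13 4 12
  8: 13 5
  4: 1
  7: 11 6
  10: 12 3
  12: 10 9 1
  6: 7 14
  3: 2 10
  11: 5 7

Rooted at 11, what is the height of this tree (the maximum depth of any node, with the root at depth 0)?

8

2 sits deepest: 11 – 5 – 8 – 13 – 1 – 12 – 10 – 3 – 2 — 8 edges from the root.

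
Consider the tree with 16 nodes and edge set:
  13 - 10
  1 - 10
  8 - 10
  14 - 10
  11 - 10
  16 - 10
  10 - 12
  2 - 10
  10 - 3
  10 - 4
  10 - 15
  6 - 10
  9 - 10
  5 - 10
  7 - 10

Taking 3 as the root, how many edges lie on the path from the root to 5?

2

Path from 3 to 5: 3 – 10 – 5, which has 2 edges.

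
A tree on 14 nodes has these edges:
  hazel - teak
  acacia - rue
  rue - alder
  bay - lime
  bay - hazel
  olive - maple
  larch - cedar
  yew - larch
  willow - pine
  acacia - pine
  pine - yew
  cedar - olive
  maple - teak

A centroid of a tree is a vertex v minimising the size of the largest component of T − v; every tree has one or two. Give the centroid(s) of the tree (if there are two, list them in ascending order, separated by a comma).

Removing cedar splits the tree into components of sizes 7, 6; the largest is 7 ≤ ⌊14/2⌋ = 7.
larch is adjacent to cedar and is also a centroid (the largest component after removing it is likewise 7).

cedar, larch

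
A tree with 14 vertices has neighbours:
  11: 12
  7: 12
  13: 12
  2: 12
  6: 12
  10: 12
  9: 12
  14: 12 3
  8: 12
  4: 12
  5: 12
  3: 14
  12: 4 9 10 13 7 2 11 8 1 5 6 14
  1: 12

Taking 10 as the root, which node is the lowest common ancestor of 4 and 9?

12

Path 4→root: 4 12 10; path 9→root: 9 12 10.
First common node: 12.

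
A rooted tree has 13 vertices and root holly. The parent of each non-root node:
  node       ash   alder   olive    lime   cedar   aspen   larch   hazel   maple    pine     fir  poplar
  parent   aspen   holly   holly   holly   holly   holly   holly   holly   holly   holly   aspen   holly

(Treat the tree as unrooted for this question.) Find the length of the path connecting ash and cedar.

3

Walking from ash: ash–aspen–holly–cedar. Length 3.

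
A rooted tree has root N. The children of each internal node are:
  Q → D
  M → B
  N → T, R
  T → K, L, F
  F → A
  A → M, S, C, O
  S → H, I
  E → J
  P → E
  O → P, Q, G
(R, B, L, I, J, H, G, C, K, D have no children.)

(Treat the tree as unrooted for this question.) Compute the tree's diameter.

8

Starting from J, a farthest node is R at distance 8.
One longest path: J–E–P–O–A–F–T–N–R.
So the diameter is 8.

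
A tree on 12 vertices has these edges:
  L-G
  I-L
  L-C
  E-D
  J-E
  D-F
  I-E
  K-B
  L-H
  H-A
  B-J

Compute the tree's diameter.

7

BFS from K reaches A last, at distance 7; BFS from A confirms no node is farther.
Path: K – B – J – E – I – L – H – A.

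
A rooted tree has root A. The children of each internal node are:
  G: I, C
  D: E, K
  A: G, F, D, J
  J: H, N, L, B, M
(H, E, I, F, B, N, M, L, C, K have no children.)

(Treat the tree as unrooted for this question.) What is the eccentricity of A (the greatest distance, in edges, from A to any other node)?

The node farthest from A is B (E, H, C, K, N, M, I, L also at distance 2), via A-J-B — 2 edges.

2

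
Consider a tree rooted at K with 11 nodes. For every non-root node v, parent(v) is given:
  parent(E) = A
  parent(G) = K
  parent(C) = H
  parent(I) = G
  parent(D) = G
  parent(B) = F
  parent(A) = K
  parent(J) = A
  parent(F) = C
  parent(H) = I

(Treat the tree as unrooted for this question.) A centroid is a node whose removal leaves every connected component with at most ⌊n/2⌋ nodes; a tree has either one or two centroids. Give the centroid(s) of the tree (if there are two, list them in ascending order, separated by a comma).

Delete G: the remaining components have sizes 5, 4, 1. Max 5 ≤ 5, so G is a centroid.
No neighbour of G does as well, so G is the unique centroid.

G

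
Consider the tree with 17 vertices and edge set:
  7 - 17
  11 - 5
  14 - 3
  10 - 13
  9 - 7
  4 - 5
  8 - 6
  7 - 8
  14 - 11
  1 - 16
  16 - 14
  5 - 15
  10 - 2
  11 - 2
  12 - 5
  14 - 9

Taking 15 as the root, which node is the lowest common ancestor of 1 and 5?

5

Path 1→root: 1 16 14 11 5 15; path 5→root: 5 15.
First common node: 5.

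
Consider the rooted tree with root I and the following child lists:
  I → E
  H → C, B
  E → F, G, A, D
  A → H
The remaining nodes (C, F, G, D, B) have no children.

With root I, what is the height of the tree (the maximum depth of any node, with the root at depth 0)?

The longest root-to-leaf path is I – E – A – H – B (4 edges).

4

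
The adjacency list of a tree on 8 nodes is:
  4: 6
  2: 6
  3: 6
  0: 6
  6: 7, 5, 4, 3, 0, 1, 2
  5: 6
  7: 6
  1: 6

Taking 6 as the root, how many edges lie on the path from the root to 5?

1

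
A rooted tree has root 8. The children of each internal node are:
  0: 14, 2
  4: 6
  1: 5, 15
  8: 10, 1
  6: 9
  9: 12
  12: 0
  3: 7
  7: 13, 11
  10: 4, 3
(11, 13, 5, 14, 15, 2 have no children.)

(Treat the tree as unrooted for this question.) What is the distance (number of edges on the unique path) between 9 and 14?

3

9–12–0–14: 3 edges.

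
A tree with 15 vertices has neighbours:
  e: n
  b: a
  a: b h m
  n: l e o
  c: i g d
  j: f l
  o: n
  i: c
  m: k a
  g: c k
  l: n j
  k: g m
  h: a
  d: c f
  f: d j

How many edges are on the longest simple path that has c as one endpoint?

Distances from c peak at 6, attained at o (e also at distance 6).
c-d-f-j-l-n-o

6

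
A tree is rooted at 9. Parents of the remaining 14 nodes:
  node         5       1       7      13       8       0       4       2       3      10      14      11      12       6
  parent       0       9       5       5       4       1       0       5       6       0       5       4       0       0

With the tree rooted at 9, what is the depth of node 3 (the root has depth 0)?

9 – 1 – 0 – 6 – 3 — 4 edges.

4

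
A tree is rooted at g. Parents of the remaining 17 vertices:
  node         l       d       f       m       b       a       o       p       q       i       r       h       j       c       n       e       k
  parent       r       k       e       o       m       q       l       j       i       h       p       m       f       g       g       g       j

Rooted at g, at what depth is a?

Path from g to a: g – e – f – j – p – r – l – o – m – h – i – q – a, which has 12 edges.

12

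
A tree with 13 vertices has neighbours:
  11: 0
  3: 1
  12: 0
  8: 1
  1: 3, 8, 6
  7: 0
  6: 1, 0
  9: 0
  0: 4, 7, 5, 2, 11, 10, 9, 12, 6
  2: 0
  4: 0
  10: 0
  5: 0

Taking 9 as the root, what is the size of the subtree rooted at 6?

The subtree rooted at 6 contains: 6, 1, 3, 8 — 4 nodes.

4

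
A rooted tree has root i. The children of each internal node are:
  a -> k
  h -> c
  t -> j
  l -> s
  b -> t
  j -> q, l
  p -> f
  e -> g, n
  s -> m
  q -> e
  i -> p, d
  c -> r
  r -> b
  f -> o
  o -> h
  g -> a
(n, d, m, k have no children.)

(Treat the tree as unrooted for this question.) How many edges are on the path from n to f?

10

Walking from n: n - e - q - j - t - b - r - c - h - o - f. Length 10.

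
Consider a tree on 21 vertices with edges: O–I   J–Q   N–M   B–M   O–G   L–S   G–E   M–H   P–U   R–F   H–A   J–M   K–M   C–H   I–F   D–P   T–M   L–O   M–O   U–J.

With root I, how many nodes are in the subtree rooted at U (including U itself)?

U's subtree: {U, P, D}, size 3.

3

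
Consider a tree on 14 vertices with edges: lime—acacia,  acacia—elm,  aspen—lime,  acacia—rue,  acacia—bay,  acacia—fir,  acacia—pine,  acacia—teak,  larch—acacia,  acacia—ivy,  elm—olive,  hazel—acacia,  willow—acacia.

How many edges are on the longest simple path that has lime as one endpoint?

3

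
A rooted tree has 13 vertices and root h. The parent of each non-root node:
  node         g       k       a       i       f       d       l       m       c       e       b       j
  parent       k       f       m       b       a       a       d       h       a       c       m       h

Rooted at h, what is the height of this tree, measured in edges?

5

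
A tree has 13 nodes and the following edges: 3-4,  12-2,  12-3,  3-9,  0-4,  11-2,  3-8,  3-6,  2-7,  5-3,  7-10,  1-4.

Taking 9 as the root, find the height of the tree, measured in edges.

A deepest node is 10, reached by 9 – 3 – 12 – 2 – 7 – 10.
That path has 5 edges, so the height is 5.

5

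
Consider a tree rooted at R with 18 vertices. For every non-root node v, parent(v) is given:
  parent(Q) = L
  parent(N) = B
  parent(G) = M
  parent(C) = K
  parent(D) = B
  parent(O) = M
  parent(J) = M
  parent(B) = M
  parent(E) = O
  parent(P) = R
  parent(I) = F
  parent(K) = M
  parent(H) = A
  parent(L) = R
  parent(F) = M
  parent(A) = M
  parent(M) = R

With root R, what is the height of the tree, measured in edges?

The longest root-to-leaf path is R – M – F – I (3 edges).

3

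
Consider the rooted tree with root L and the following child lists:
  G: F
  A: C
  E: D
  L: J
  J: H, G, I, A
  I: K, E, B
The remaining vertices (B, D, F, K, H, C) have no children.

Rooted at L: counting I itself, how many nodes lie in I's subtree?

5

I's subtree: {I, K, E, B, D}, size 5.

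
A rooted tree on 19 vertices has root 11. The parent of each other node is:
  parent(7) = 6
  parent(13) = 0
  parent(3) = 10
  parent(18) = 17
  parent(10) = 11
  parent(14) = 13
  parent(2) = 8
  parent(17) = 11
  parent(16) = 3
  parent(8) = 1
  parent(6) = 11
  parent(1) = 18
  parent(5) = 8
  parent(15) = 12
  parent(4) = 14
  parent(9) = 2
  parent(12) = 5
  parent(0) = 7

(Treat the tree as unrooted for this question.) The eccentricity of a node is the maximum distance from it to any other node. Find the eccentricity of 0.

10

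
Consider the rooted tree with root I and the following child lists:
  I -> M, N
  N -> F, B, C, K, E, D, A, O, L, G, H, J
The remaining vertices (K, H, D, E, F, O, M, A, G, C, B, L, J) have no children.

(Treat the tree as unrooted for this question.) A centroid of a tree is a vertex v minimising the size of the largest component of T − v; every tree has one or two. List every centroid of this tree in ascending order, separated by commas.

N

Delete N: the remaining components have sizes 2, 1, 1, 1, 1, 1, 1, 1, 1, 1, 1, 1, 1. Max 2 ≤ 7, so N is a centroid.
No neighbour of N does as well, so N is the unique centroid.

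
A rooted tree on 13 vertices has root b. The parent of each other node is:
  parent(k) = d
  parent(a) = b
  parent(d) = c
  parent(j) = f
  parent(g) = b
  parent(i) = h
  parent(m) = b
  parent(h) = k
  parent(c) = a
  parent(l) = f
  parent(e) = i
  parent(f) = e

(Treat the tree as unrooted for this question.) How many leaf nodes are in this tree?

4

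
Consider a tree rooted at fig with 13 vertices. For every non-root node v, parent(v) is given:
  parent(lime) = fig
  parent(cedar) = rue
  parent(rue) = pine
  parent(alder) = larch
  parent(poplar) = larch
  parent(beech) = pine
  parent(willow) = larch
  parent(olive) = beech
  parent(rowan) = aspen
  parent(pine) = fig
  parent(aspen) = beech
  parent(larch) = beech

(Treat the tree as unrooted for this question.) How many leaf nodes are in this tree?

7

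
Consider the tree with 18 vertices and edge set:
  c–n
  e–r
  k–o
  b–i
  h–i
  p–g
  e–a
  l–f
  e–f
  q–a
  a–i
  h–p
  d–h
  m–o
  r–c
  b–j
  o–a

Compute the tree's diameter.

8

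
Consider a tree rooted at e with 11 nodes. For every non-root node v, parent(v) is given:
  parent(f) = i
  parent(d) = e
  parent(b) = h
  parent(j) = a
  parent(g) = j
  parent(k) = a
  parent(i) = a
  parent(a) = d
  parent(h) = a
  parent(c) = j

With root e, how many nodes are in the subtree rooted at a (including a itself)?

Descendants of a (including itself): a, h, j, k, i, b, c, g, f. That's 9.

9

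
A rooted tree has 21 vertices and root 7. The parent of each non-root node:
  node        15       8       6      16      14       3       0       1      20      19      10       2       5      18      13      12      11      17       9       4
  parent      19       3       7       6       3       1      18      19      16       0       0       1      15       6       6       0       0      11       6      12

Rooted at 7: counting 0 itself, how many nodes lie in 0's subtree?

14

The subtree rooted at 0 contains: 0, 19, 10, 11, 12, 1, 15, 17, 4, 2, 3, 5, 14, 8 — 14 nodes.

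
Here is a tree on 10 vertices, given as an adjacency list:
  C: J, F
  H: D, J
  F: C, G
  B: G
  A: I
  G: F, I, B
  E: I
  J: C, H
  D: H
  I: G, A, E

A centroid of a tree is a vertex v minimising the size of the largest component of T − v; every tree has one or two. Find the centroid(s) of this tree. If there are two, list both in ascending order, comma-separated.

Delete F: the remaining components have sizes 5, 4. Max 5 ≤ 5, so F is a centroid.
Its neighbour G also leaves a largest component of size 5, so both are centroids.

F, G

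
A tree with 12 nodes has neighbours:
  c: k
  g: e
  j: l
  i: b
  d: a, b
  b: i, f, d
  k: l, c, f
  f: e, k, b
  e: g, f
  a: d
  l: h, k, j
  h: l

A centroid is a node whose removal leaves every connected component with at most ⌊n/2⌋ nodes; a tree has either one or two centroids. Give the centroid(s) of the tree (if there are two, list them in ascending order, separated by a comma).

f

Delete f: the remaining components have sizes 5, 4, 2. Max 5 ≤ 6, so f is a centroid.
No neighbour of f does as well, so f is the unique centroid.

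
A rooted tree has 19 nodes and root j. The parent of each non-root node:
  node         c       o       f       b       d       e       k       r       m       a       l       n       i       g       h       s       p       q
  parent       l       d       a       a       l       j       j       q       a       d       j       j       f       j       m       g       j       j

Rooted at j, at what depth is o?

3

Climbing from o to the root: o – d – l – j. That's 3 steps.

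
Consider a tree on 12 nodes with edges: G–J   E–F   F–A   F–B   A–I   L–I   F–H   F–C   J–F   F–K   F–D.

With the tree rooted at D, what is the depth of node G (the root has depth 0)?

Climbing from G to the root: G – J – F – D. That's 3 steps.

3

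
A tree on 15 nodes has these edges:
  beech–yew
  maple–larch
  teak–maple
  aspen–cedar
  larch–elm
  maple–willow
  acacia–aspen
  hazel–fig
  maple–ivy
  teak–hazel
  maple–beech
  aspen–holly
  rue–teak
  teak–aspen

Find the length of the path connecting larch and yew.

3

larch–maple–beech–yew: 3 edges.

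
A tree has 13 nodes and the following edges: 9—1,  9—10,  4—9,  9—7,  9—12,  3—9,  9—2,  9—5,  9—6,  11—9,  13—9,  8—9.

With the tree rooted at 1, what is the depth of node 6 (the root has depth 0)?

2

Climbing from 6 to the root: 6 → 9 → 1. That's 2 steps.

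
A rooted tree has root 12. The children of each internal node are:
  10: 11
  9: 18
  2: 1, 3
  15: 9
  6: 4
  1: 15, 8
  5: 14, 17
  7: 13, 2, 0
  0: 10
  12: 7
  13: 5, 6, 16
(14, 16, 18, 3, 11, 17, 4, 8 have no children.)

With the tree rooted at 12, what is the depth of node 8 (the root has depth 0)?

Climbing from 8 to the root: 8 → 1 → 2 → 7 → 12. That's 4 steps.

4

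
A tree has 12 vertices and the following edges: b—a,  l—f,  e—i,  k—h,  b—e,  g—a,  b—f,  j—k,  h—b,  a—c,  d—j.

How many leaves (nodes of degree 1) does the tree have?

The leaves are c, d, g, i, l.
That is 5 leaves.

5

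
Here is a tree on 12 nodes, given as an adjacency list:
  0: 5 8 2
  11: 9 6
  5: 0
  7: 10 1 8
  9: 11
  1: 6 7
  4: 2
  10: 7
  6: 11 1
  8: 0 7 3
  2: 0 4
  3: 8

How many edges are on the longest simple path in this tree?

Starting from 9, a farthest node is 4 at distance 8.
One longest path: 9–11–6–1–7–8–0–2–4.
So the diameter is 8.

8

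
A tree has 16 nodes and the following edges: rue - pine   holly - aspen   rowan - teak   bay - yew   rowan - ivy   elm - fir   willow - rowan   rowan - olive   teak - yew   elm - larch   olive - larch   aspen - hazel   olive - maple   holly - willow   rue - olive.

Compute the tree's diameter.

Starting from fir, a farthest node is hazel at distance 8.
One longest path: fir – elm – larch – olive – rowan – willow – holly – aspen – hazel.
So the diameter is 8.

8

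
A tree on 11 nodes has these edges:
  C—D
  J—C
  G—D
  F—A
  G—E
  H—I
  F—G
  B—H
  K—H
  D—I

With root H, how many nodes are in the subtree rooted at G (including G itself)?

G's subtree: {G, F, E, A}, size 4.

4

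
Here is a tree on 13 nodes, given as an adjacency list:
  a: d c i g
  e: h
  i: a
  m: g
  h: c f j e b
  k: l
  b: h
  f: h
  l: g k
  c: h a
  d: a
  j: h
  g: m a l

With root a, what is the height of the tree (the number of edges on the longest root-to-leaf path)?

3

The longest root-to-leaf path is a → g → l → k (3 edges).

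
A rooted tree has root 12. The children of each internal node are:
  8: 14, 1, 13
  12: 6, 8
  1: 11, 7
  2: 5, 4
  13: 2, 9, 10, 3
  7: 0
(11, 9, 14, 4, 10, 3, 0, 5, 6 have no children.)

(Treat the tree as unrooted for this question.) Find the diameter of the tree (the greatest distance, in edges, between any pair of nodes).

Starting from 4, a farthest node is 0 at distance 6.
One longest path: 4 - 2 - 13 - 8 - 1 - 7 - 0.
So the diameter is 6.

6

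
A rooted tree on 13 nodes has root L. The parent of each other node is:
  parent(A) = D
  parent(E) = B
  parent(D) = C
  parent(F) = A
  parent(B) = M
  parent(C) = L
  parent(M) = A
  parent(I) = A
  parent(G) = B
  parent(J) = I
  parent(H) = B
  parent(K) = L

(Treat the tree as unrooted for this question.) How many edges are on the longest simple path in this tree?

BFS from K reaches G last, at distance 7; BFS from G confirms no node is farther.
Path: K - L - C - D - A - M - B - G.

7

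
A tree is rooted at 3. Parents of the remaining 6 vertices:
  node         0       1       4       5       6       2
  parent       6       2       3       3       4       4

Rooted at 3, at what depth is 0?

Climbing from 0 to the root: 0 – 6 – 4 – 3. That's 3 steps.

3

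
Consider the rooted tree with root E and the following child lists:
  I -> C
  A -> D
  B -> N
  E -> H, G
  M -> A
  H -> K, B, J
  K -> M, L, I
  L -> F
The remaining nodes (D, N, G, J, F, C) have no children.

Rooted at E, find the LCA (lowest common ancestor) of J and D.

H

J's ancestor chain is J, H, E and D's is D, A, M, K, H, E; they first meet at H.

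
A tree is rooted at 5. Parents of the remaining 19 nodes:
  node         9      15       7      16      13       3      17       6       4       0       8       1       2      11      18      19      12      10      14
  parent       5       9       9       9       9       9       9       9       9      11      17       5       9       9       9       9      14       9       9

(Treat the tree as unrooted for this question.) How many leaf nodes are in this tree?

Exactly 15 nodes have a single neighbour: 0, 1, 2, 3, 4, 6, 7, 8, 10, 12, 13, 15, 16, 18, 19.

15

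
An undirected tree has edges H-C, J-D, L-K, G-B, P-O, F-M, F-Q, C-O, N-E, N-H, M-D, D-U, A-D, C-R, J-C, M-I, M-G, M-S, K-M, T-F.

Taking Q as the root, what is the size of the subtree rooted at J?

8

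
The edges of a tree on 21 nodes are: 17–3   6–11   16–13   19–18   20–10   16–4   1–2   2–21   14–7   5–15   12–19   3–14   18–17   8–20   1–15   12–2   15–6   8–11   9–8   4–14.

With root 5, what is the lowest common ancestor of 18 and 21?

18's ancestor chain is 18, 19, 12, 2, 1, 15, 5 and 21's is 21, 2, 1, 15, 5; they first meet at 2.

2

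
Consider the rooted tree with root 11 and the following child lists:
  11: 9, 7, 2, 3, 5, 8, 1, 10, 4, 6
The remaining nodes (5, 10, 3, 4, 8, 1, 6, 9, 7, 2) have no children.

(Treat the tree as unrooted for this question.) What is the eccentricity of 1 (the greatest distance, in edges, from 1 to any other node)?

The node farthest from 1 is 5 (9, 3, 7, 4, 8, 2, 10, 6 also at distance 2), via 1–11–5 — 2 edges.

2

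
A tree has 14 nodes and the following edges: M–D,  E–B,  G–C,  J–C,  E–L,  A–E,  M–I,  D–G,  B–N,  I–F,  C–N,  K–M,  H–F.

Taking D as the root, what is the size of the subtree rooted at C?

The subtree rooted at C contains: C, N, J, B, E, A, L — 7 nodes.

7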